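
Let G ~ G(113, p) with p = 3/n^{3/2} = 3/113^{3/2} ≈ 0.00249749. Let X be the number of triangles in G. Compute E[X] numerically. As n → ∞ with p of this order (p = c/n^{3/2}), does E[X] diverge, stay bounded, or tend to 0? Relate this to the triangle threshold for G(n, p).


Number of potential triangles: C(113, 3) = 234136.
Each occurs with probability p³ ≈ (0.00249749)³ ≈ 1.55779666e-08.
By linearity: E[X] = C(113, 3)·p³ ≈ 234136 · 1.55779666e-08 ≈ 0.003647.
Since α = 3/2 > 1, p = c/n^{3/2} = o(1/n) is below the triangle threshold p ~ 1/n. Asymptotically E[X] ~ (c³/6)·n^{3(1−α)} = (3³/6)·n^{-1.5} → 0, so by Markov's inequality G has no triangles w.h.p.

E[X] ≈ 0.003647; in regime p = Θ(1/n^{3/2}) E[X] tends to 0 (below the triangle threshold p ~ 1/n).


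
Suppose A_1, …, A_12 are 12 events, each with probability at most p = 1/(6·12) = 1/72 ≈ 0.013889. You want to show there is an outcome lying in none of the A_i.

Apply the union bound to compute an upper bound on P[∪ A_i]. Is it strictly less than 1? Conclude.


Union bound: P[∪_{i=1}^{12} A_i] ≤ Σ_i P[A_i] ≤ 12·p = 12·(1/72) = 1/6.
Numerically: 1/6 ≈ 0.166667.
Is 1/6 < 1? YES.
Since P[∪ A_i] ≤ 1/6 < 1, the complement has P[∩ A_i^c] ≥ 1 − 1/6 = 5/6 > 0, so some outcome avoids every A_i.

12·p = 1/6 ≈ 0.166667; existence CERTIFIED by the union bound.


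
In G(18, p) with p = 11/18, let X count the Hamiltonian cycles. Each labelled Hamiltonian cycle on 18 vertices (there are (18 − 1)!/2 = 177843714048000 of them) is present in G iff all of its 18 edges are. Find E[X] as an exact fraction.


K_18 has (18 − 1)!/2 = 177843714048000 labelled Hamiltonian cycles.
For each such Hamiltonian cycle H, let X_H = 1 if all 18 edges of H are present in G. Then P[X_H = 1] = p^{18} = (11/18)^{18} = 5559917313492231481/39346408075296537575424.
By linearity: E[X] = Σ_H E[X_H] = 177843714048000 · p^{18} = 177843714048000 · 5559917313492231481/39346408075296537575424 = 82786473808235140223154875/3294258113514384.
Numerically: E[X] ≈ 2.51e+10.

E[X] = 177843714048000 · (11/18)^{18} = 82786473808235140223154875/3294258113514384 ≈ 2.51e+10.


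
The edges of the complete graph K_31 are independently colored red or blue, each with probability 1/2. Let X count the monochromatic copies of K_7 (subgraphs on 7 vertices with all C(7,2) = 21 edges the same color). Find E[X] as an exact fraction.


Let X = Σ_S X_S over the C(31, 7) = 2629575 subsets S of size 7, where X_S = 1 if the K_7 on S is monochromatic.
For a fixed S, the K_7 on S has C(7, 2) = 21 edges. P[all 21 edges red] = (1/2)^21, and likewise for blue, so P[monochromatic] = 2·(1/2)^21 = 2^{1 − 21} = 1/1048576.
By linearity of expectation: E[X] = C(31, 7) · 2^{1 − 21} = 2629575 · 1/1048576 = 2629575/1048576.
Numerically: E[X] ≈ 2.50776.

E[X] = C(31,7)·2^(1−C(7,2)) = 2629575/1048576 ≈ 2.50776.


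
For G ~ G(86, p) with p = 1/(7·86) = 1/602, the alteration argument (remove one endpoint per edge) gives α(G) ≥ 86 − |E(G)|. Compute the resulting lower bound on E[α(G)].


E[|E(G)|] = C(86, 2)·p = 3655 · (1/602) = 85/14.
E[α(G)] ≥ n − E[|E(G)|] = 86 − 85/14 = 1119/14.
Numerically: ≈ 79.929.
(This is only a lower bound; the true E[α(G)] may be larger.)

E[α(G)] ≥ 1119/14 ≈ 79.929.


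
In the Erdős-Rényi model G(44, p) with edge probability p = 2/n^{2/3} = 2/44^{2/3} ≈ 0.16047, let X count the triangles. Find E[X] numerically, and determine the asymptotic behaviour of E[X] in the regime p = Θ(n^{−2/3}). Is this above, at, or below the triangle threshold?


Number of potential triangles: C(44, 3) = 13244.
Each occurs with probability p³ ≈ (0.16047)³ ≈ 4.13223140e-03.
By linearity: E[X] = C(44, 3)·p³ ≈ 13244 · 4.13223140e-03 ≈ 54.727273.
Since α = 2/3 < 1, p = c/n^{2/3} ≫ 1/n is above the triangle threshold p ~ 1/n. Asymptotically E[X] ~ (c³/6)·n^{3(1−α)} = (2³/6)·n^{1} → ∞; triangles are abundant w.h.p.

E[X] ≈ 54.727273; in regime p = Θ(1/n^{2/3}) E[X] diverges (above the triangle threshold p ~ 1/n).


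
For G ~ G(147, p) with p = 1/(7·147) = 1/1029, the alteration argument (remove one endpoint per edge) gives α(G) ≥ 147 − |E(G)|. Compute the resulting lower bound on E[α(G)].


E[|E(G)|] = C(147, 2)·p = 10731 · (1/1029) = 73/7.
E[α(G)] ≥ n − E[|E(G)|] = 147 − 73/7 = 956/7.
Numerically: ≈ 136.571429.
(This is only a lower bound; the true E[α(G)] may be larger.)

E[α(G)] ≥ 956/7 ≈ 136.571429.


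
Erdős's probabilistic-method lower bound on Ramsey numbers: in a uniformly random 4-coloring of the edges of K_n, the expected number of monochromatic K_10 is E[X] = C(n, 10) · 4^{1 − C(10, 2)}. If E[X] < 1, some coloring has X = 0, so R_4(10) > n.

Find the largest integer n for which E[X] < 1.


We need C(n, 10) · 4^{1 − 45} < 1, i.e. C(n, 10) < 4^{45 − 1} = 309485009821345068724781056.
Check values of n near the boundary:
  n = 2020: C(2020, 10) = 304832018578739931133653656; 304832018578739931133653656 < 309485009821345068724781056? YES
  n = 2021: C(2021, 10) = 306347841644770462864800616; 306347841644770462864800616 < 309485009821345068724781056? YES
  n = 2022: C(2022, 10) = 307870445231474093395937796; 307870445231474093395937796 < 309485009821345068724781056? YES
  n = 2023: C(2023, 10) = 309399856285778485315440716; 309399856285778485315440716 < 309485009821345068724781056? YES
  n = 2024: C(2024, 10) = 310936101848269937576192656; 310936101848269937576192656 < 309485009821345068724781056? NO
The largest n with C(n, 10) < 309485009821345068724781056 is n = 2023 (where E[X] = 77349964071444621328860179/77371252455336267181195264 ≈ 0.99972). Hence R_4(10) > 2023, i.e. R_4(10) ≥ 2024.

Largest n = 2023; hence R_4(10) > 2023.


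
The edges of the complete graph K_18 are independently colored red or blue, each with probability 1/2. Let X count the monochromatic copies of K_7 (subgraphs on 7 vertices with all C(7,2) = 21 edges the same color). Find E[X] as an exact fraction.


Let X = Σ_S X_S over the C(18, 7) = 31824 subsets S of size 7, where X_S = 1 if the K_7 on S is monochromatic.
For a fixed S, the K_7 on S has C(7, 2) = 21 edges. P[all 21 edges red] = (1/2)^21, and likewise for blue, so P[monochromatic] = 2·(1/2)^21 = 2^{1 − 21} = 1/1048576.
Summing: E[X] = C(18, 7) · 2^{1 − 21} = 31824 · 1/1048576 = 1989/65536.
Numerically: E[X] ≈ 0.03035.

E[X] = C(18,7)·2^(1−C(7,2)) = 1989/65536 ≈ 0.03035.


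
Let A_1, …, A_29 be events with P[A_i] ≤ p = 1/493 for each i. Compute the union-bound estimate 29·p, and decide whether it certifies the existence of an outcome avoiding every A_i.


Union bound: P[∪_{i=1}^{29} A_i] ≤ Σ_i P[A_i] ≤ 29·p = 29·(1/493) = 1/17.
Numerically: 1/17 ≈ 0.059.
Is 1/17 < 1? YES.
Since P[∪ A_i] ≤ 1/17 < 1, the complement has P[∩ A_i^c] ≥ 1 − 1/17 = 16/17 > 0, so some outcome avoids every A_i.

29·p = 1/17 ≈ 0.059; existence CERTIFIED by the union bound.


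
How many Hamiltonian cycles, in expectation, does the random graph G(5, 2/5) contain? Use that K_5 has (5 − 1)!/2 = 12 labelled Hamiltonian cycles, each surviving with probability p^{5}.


K_5 has (5 − 1)!/2 = 12 labelled Hamiltonian cycles.
For each such Hamiltonian cycle H, let X_H = 1 if all 5 edges of H are present in G. Then P[X_H = 1] = p^{5} = (2/5)^{5} = 32/3125.
By linearity: E[X] = Σ_H E[X_H] = 12 · p^{5} = 12 · 32/3125 = 384/3125.
Numerically: E[X] ≈ 0.12288.

E[X] = 12 · (2/5)^{5} = 384/3125 ≈ 0.12288.


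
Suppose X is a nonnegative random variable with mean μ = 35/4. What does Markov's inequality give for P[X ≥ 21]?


μ = E[X] = 35/4, a = 21.
Markov: P[X ≥ 21] ≤ μ/a = (35/4)/21 = 5/12.
Numerically: ≈ 0.41667.
(Since a = 21 > μ = 8.75000, the bound 5/12 is < 1 and informative.)

P[X ≥ 21] ≤ 5/12 ≈ 0.41667.


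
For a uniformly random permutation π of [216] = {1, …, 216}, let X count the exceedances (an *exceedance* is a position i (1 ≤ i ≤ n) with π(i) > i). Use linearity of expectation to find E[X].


Write X = Σ_{i=1}^{216} X_i, where X_i = 1_{π(i) > i}.
For each fixed i, π(i) is uniform over {1, …, 216} (marginal of a uniform permutation), so P[π(i) > i] = (n − i)/n. Summing: Σ_{i=1}^{216} (n − i)/n = (0 + 1 + … + 215)/216 = 216(216 − 1)/(2·216) = (216 − 1)/2.
Hence E[X] = Σ_{i=1}^{216} (216 − i)/216 = 215/2 ≈ 107.50000.

E[X] = 215/2 = 107.50000.


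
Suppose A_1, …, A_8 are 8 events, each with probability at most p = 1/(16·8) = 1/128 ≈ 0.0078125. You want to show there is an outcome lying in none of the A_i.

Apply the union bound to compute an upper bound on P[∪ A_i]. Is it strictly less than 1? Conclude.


Union bound: P[∪_{i=1}^{8} A_i] ≤ Σ_i P[A_i] ≤ 8·p = 8·(1/128) = 1/16.
Numerically: 1/16 ≈ 0.0625000.
Is 1/16 < 1? YES.
Since P[∪ A_i] ≤ 1/16 < 1, the complement has P[∩ A_i^c] ≥ 1 − 1/16 = 15/16 > 0, so some outcome avoids every A_i.

8·p = 1/16 ≈ 0.0625000; existence CERTIFIED by the union bound.


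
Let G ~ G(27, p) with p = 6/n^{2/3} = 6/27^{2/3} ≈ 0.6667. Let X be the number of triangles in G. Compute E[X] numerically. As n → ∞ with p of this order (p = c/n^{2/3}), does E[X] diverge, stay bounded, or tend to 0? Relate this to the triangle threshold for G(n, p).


Number of potential triangles: C(27, 3) = 2925.
Each occurs with probability p³ ≈ (0.6667)³ ≈ 2.962963e-01.
By linearity: E[X] = C(27, 3)·p³ ≈ 2925 · 2.962963e-01 ≈ 866.6667.
Since α = 2/3 < 1, p = c/n^{2/3} ≫ 1/n is above the triangle threshold p ~ 1/n. Asymptotically E[X] ~ (c³/6)·n^{3(1−α)} = (6³/6)·n^{1} → ∞; triangles are abundant w.h.p.

E[X] ≈ 866.6667; in regime p = Θ(1/n^{2/3}) E[X] diverges (above the triangle threshold p ~ 1/n).


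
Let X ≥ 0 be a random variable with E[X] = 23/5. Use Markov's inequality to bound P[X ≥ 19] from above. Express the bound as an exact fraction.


μ = E[X] = 23/5, a = 19.
Markov: P[X ≥ 19] ≤ μ/a = (23/5)/19 = 23/95.
Numerically: ≈ 0.242.
(Since a = 19 > μ = 4.600, the bound 23/95 is < 1 and informative.)

P[X ≥ 19] ≤ 23/95 ≈ 0.242.


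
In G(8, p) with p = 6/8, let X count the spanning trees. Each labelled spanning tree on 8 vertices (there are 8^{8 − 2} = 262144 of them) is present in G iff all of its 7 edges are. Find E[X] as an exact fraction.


K_8 has 8^{8 − 2} = 262144 labelled spanning trees.
For each such spanning tree H, let X_H = 1 if all 7 edges of H are present in G. Then P[X_H = 1] = p^{7} = (3/4)^{7} = 2187/16384.
Summing the indicators: E[X] = Σ_H E[X_H] = 262144 · p^{7} = 262144 · 2187/16384 = 34992.
Numerically: E[X] ≈ 34992.

E[X] = 262144 · (3/4)^{7} = 34992 ≈ 34992.


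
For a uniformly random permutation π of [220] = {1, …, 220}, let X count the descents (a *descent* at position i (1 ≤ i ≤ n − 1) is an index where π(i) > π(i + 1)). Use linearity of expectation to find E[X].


Write X = Σ X_I over i = 1, …, 219, with X_I the indicator of one descent.
There are 219 indicators.
For each fixed i, the pair (π(i), π(i+1)) is a uniformly random ordered pair of distinct values from {1, …, 220}; by symmetry P[π(i) > π(i+1)] = 1/2.
By linearity: E[X] = 219 · (1/2) = (220 − 1) · (1/2) = 219/2 ≈ 109.5000.

E[X] = 219/2 = 109.5000.


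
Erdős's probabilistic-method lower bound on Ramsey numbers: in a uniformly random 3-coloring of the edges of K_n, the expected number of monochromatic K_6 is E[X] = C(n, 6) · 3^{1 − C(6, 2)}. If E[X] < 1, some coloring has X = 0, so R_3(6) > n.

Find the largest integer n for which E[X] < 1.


We need C(n, 6) · 3^{1 − 15} < 1, i.e. C(n, 6) < 3^{15 − 1} = 4782969.
Check values of n near the boundary:
  n = 39: C(39, 6) = 3262623; 3262623 < 4782969? YES
  n = 40: C(40, 6) = 3838380; 3838380 < 4782969? YES
  n = 41: C(41, 6) = 4496388; 4496388 < 4782969? YES
  n = 42: C(42, 6) = 5245786; 5245786 < 4782969? NO
  n = 43: C(43, 6) = 6096454; 6096454 < 4782969? NO
  n = 44: C(44, 6) = 7059052; 7059052 < 4782969? NO
The largest n with C(n, 6) < 4782969 is n = 41 (where E[X] = 1498796/1594323 ≈ 0.940083). Hence R_3(6) > 41, i.e. R_3(6) ≥ 42.

Largest n = 41; hence R_3(6) > 41.


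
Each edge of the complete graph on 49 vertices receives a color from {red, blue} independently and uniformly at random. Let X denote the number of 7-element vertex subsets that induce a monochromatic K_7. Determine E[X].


Let X = Σ_S X_S over the C(49, 7) = 85900584 subsets S of size 7, where X_S = 1 if the K_7 on S is monochromatic.
For a fixed S, the K_7 on S has C(7, 2) = 21 edges. P[all 21 edges red] = (1/2)^21, and likewise for blue, so P[monochromatic] = 2·(1/2)^21 = 2^{1 − 21} = 1/1048576.
Summing: E[X] = C(49, 7) · 2^{1 − 21} = 85900584 · 1/1048576 = 10737573/131072.
Numerically: E[X] ≈ 81.9212.

E[X] = C(49,7)·2^(1−C(7,2)) = 10737573/131072 ≈ 81.9212.


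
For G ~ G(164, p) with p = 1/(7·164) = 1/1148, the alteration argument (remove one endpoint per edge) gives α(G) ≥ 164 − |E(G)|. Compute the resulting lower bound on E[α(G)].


E[|E(G)|] = C(164, 2)·p = 13366 · (1/1148) = 163/14.
E[α(G)] ≥ n − E[|E(G)|] = 164 − 163/14 = 2133/14.
Numerically: ≈ 152.357.
(This is only a lower bound; the true E[α(G)] may be larger.)

E[α(G)] ≥ 2133/14 ≈ 152.357.


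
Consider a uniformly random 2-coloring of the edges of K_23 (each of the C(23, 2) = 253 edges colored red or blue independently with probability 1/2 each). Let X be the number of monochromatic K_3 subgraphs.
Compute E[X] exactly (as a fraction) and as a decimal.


Let X = Σ_S X_S over the C(23, 3) = 1771 subsets S of size 3, where X_S = 1 if the K_3 on S is monochromatic.
For a fixed S, the K_3 on S has C(3, 2) = 3 edges. P[all 3 edges red] = (1/2)^3, and likewise for blue, so P[monochromatic] = 2·(1/2)^3 = 2^{1 − 3} = 1/4.
By linearity of expectation: E[X] = C(23, 3) · 2^{1 − 3} = 1771 · 1/4 = 1771/4.
Numerically: E[X] ≈ 442.7500.

E[X] = C(23,3)·2^(1−C(3,2)) = 1771/4 ≈ 442.7500.


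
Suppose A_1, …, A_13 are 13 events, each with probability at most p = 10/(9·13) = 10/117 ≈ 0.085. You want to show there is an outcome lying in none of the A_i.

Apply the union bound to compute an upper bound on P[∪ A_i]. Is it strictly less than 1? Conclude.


Union bound: P[∪_{i=1}^{13} A_i] ≤ Σ_i P[A_i] ≤ 13·p = 13·(10/117) = 10/9.
Numerically: 10/9 ≈ 1.111.
Is 10/9 < 1? NO.
Since the bound 10/9 is ≥ 1, the union bound is uninformative here; it does NOT by itself certify existence.

13·p = 10/9 ≈ 1.111; existence NOT certified by the union bound.


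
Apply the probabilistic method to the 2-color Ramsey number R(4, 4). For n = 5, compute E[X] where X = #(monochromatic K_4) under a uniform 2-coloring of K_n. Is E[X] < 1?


E[X] = C(5, 4) · 2^{1 − 6} = 5 · 2^{−5} = 5/32.
As a reduced fraction: E[X] = 5/32 ≈ 0.1562.
Is E[X] < 1? YES.
Since E[X] < 1, there exists a 2-coloring of K_{5} with no monochromatic K_4; hence R(4, 4) > 5.

E[X] = 5/32 ≈ 0.1562; E[X] < 1, so R(4, 4) > 5.


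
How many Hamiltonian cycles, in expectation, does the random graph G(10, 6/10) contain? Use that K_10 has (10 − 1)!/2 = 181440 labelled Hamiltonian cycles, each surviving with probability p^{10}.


K_10 has (10 − 1)!/2 = 181440 labelled Hamiltonian cycles.
For each such Hamiltonian cycle H, let X_H = 1 if all 10 edges of H are present in G. Then P[X_H = 1] = p^{10} = (3/5)^{10} = 59049/9765625.
By linearity of expectation: E[X] = Σ_H E[X_H] = 181440 · p^{10} = 181440 · 59049/9765625 = 2142770112/1953125.
Numerically: E[X] ≈ 1097.1.

E[X] = 181440 · (3/5)^{10} = 2142770112/1953125 ≈ 1097.1.


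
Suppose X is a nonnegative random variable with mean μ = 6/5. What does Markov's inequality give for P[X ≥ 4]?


μ = E[X] = 6/5, a = 4.
Markov: P[X ≥ 4] ≤ μ/a = (6/5)/4 = 3/10.
Numerically: ≈ 0.300000.
(Since a = 4 > μ = 1.200000, the bound 3/10 is < 1 and informative.)

P[X ≥ 4] ≤ 3/10 ≈ 0.300000.


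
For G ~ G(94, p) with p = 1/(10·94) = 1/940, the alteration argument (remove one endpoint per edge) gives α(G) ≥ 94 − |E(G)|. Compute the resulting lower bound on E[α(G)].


E[|E(G)|] = C(94, 2)·p = 4371 · (1/940) = 93/20.
E[α(G)] ≥ n − E[|E(G)|] = 94 − 93/20 = 1787/20.
Numerically: ≈ 89.3500.
(This is only a lower bound; the true E[α(G)] may be larger.)

E[α(G)] ≥ 1787/20 ≈ 89.3500.


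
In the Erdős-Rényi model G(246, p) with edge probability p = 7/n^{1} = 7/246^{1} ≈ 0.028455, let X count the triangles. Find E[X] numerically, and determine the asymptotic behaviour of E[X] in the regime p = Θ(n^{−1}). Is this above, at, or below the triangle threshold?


Number of potential triangles: C(246, 3) = 2450980.
Each occurs with probability p³ ≈ (0.028455)³ ≈ 2.3040335e-05.
By linearity: E[X] = C(246, 3)·p³ ≈ 2450980 · 2.3040335e-05 ≈ 56.47140.
Here α = 1, so p = 7/n is exactly at the triangle threshold p ~ 1/n. Asymptotically E[X] → c³/6 = 7³/6 = 343/6 ≈ 57.16667, a bounded constant. In this regime the triangle count is asymptotically Poisson(c³/6).

E[X] ≈ 56.47140; in regime p = Θ(1/n^{1}) E[X] stays bounded (at the triangle threshold p ~ 1/n).


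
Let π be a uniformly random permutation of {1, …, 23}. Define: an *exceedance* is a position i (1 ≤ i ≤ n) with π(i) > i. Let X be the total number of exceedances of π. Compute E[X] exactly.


Write X = Σ_{i=1}^{23} X_i, where X_i = 1_{π(i) > i}.
For each fixed i, π(i) is uniform over {1, …, 23} (marginal of a uniform permutation), so P[π(i) > i] = (n − i)/n. Summing: Σ_{i=1}^{23} (n − i)/n = (0 + 1 + … + 22)/23 = 23(23 − 1)/(2·23) = (23 − 1)/2.
Hence E[X] = Σ_{i=1}^{23} (23 − i)/23 = 11 ≈ 11.0000.

E[X] = 11 = 11.0000.


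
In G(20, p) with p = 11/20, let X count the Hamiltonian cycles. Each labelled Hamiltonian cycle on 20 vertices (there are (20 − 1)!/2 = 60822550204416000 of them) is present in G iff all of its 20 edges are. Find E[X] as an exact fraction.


K_20 has (20 − 1)!/2 = 60822550204416000 labelled Hamiltonian cycles.
For each such Hamiltonian cycle H, let X_H = 1 if all 20 edges of H are present in G. Then P[X_H = 1] = p^{20} = (11/20)^{20} = 672749994932560009201/104857600000000000000000000.
Summing the indicators: E[X] = Σ_H E[X_H] = 60822550204416000 · p^{20} = 60822550204416000 · 672749994932560009201/104857600000000000000000000 = 9989836509230039246035759128621/25600000000000000000.
Numerically: E[X] ≈ 3.9e+11.

E[X] = 60822550204416000 · (11/20)^{20} = 9989836509230039246035759128621/25600000000000000000 ≈ 3.9e+11.


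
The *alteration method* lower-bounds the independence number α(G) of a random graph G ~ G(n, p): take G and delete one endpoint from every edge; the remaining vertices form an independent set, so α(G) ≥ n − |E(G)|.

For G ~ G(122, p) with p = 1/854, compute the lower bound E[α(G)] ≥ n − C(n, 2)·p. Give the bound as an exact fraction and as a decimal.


E[|E(G)|] = C(122, 2)·p = 7381 · (1/854) = 121/14.
E[α(G)] ≥ n − E[|E(G)|] = 122 − 121/14 = 1587/14.
Numerically: ≈ 113.357.
(This is only a lower bound; the true E[α(G)] may be larger.)

E[α(G)] ≥ 1587/14 ≈ 113.357.


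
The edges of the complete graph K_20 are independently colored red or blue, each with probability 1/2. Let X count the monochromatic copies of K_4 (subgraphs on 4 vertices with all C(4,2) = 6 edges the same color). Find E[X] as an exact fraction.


Let X = Σ_S X_S over the C(20, 4) = 4845 subsets S of size 4, where X_S = 1 if the K_4 on S is monochromatic.
For a fixed S, the K_4 on S has C(4, 2) = 6 edges. P[all 6 edges red] = (1/2)^6, and likewise for blue, so P[monochromatic] = 2·(1/2)^6 = 2^{1 − 6} = 1/32.
Summing: E[X] = C(20, 4) · 2^{1 − 6} = 4845 · 1/32 = 4845/32.
Numerically: E[X] ≈ 151.406250.

E[X] = C(20,4)·2^(1−C(4,2)) = 4845/32 ≈ 151.406250.


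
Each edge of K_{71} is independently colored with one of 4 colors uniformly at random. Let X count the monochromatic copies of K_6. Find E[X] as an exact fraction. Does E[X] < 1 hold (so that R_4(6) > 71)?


E[X] = C(71, 6) · 4^{1 − 15} = 143218999 · 4^{−14} = 143218999/268435456.
As a reduced fraction: E[X] = 143218999/268435456 ≈ 0.5335.
Is E[X] < 1? YES.
Since E[X] < 1, there exists a 4-coloring of K_{71} with no monochromatic K_6; hence R_4(6) > 71.

E[X] = 143218999/268435456 ≈ 0.5335; E[X] < 1, so R_4(6) > 71.


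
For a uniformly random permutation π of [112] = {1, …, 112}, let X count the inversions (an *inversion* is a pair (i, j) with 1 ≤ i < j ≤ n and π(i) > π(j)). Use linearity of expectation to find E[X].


Write X = Σ X_I over the C(112, 2) = 6216 pairs i < j, with X_I the indicator of one inversion.
There are 6216 indicators.
For each fixed pair i < j, the values π(i) and π(j) are two distinct elements of {1, …, 112} in uniformly random order; by symmetry P[π(i) > π(j)] = 1/2.
By linearity: E[X] = 6216 · (1/2) = C(112, 2) · (1/2) = 6216/2 = 3108 ≈ 3108.0000.

E[X] = 3108 = 3108.0000.


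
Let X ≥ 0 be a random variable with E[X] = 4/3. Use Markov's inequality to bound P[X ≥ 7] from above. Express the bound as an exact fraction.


μ = E[X] = 4/3, a = 7.
Markov: P[X ≥ 7] ≤ μ/a = (4/3)/7 = 4/21.
Numerically: ≈ 0.190.
(Since a = 7 > μ = 1.333, the bound 4/21 is < 1 and informative.)

P[X ≥ 7] ≤ 4/21 ≈ 0.190.


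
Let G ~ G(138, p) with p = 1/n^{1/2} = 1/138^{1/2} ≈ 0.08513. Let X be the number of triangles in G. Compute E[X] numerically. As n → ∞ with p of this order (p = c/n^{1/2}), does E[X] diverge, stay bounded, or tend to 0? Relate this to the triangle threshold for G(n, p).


Number of potential triangles: C(138, 3) = 428536.
Each occurs with probability p³ ≈ (0.08513)³ ≈ 6.168526e-04.
By linearity: E[X] = C(138, 3)·p³ ≈ 428536 · 6.168526e-04 ≈ 264.3435.
Since α = 1/2 < 1, p = c/n^{1/2} ≫ 1/n is above the triangle threshold p ~ 1/n. Asymptotically E[X] ~ (c³/6)·n^{3(1−α)} = (1³/6)·n^{1.5} → ∞; triangles are abundant w.h.p.

E[X] ≈ 264.3435; in regime p = Θ(1/n^{1/2}) E[X] diverges (above the triangle threshold p ~ 1/n).


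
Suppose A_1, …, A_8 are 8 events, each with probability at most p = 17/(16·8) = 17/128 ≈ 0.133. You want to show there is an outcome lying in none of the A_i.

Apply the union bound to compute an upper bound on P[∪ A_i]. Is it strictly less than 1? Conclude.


Union bound: P[∪_{i=1}^{8} A_i] ≤ Σ_i P[A_i] ≤ 8·p = 8·(17/128) = 17/16.
Numerically: 17/16 ≈ 1.062.
Is 17/16 < 1? NO.
Since the bound 17/16 is ≥ 1, the union bound is uninformative here; it does NOT by itself certify existence.

8·p = 17/16 ≈ 1.062; existence NOT certified by the union bound.


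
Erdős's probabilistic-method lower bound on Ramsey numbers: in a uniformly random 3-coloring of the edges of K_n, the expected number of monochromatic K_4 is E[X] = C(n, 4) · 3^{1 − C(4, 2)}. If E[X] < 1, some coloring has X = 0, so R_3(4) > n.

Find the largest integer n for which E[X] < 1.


We need C(n, 4) · 3^{1 − 6} < 1, i.e. C(n, 4) < 3^{6 − 1} = 243.
Check values of n near the boundary:
  n = 7: C(7, 4) = 35; 35 < 243? YES
  n = 8: C(8, 4) = 70; 70 < 243? YES
  n = 9: C(9, 4) = 126; 126 < 243? YES
  n = 10: C(10, 4) = 210; 210 < 243? YES
  n = 11: C(11, 4) = 330; 330 < 243? NO
  n = 12: C(12, 4) = 495; 495 < 243? NO
  n = 13: C(13, 4) = 715; 715 < 243? NO
The largest n with C(n, 4) < 243 is n = 10 (where E[X] = 70/81 ≈ 0.8642). Hence R_3(4) > 10, i.e. R_3(4) ≥ 11.

Largest n = 10; hence R_3(4) > 10.


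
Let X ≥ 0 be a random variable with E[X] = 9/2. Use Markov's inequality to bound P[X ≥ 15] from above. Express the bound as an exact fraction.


μ = E[X] = 9/2, a = 15.
Markov: P[X ≥ 15] ≤ μ/a = (9/2)/15 = 3/10.
Numerically: ≈ 0.3000.
(Since a = 15 > μ = 4.5000, the bound 3/10 is < 1 and informative.)

P[X ≥ 15] ≤ 3/10 ≈ 0.3000.


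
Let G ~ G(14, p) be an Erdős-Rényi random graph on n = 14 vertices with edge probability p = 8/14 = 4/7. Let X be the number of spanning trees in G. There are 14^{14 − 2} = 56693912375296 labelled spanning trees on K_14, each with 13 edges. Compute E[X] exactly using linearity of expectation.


K_14 has 14^{14 − 2} = 56693912375296 labelled spanning trees.
For each such spanning tree H, let X_H = 1 if all 13 edges of H are present in G. Then P[X_H = 1] = p^{13} = (4/7)^{13} = 67108864/96889010407.
By linearity of expectation: E[X] = Σ_H E[X_H] = 56693912375296 · p^{13} = 56693912375296 · 67108864/96889010407 = 274877906944/7.
Numerically: E[X] ≈ 3.927e+10.

E[X] = 56693912375296 · (4/7)^{13} = 274877906944/7 ≈ 3.927e+10.


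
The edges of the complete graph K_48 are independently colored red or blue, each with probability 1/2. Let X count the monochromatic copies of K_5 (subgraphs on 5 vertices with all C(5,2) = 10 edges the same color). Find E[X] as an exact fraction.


Let X = Σ_S X_S over the C(48, 5) = 1712304 subsets S of size 5, where X_S = 1 if the K_5 on S is monochromatic.
For a fixed S, the K_5 on S has C(5, 2) = 10 edges. P[all 10 edges red] = (1/2)^10, and likewise for blue, so P[monochromatic] = 2·(1/2)^10 = 2^{1 − 10} = 1/512.
By linearity: E[X] = C(48, 5) · 2^{1 − 10} = 1712304 · 1/512 = 107019/32.
Numerically: E[X] ≈ 3344.34375.

E[X] = C(48,5)·2^(1−C(5,2)) = 107019/32 ≈ 3344.34375.


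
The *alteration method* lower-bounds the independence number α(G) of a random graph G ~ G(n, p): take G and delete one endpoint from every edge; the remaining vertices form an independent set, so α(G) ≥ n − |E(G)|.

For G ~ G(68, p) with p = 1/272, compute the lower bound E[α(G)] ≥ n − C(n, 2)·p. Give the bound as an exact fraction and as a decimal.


E[|E(G)|] = C(68, 2)·p = 2278 · (1/272) = 67/8.
E[α(G)] ≥ n − E[|E(G)|] = 68 − 67/8 = 477/8.
Numerically: ≈ 59.625000.
(This is only a lower bound; the true E[α(G)] may be larger.)

E[α(G)] ≥ 477/8 ≈ 59.625000.


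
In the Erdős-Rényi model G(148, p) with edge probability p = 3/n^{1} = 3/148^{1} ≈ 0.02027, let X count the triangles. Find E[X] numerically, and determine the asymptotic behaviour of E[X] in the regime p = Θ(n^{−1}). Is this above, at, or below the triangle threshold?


Number of potential triangles: C(148, 3) = 529396.
Each occurs with probability p³ ≈ (0.02027)³ ≈ 8.328727e-06.
By linearity: E[X] = C(148, 3)·p³ ≈ 529396 · 8.328727e-06 ≈ 4.4092.
Here α = 1, so p = 3/n is exactly at the triangle threshold p ~ 1/n. Asymptotically E[X] → c³/6 = 3³/6 = 9/2 ≈ 4.5000, a bounded constant. In this regime the triangle count is asymptotically Poisson(c³/6).

E[X] ≈ 4.4092; in regime p = Θ(1/n^{1}) E[X] stays bounded (at the triangle threshold p ~ 1/n).


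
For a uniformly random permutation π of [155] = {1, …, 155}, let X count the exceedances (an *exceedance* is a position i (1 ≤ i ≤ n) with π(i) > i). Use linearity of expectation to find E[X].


Write X = Σ_{i=1}^{155} X_i, where X_i = 1_{π(i) > i}.
For each fixed i, π(i) is uniform over {1, …, 155} (marginal of a uniform permutation), so P[π(i) > i] = (n − i)/n. Summing: Σ_{i=1}^{155} (n − i)/n = (0 + 1 + … + 154)/155 = 155(155 − 1)/(2·155) = (155 − 1)/2.
Hence E[X] = Σ_{i=1}^{155} (155 − i)/155 = 77 ≈ 77.0000.

E[X] = 77 = 77.0000.


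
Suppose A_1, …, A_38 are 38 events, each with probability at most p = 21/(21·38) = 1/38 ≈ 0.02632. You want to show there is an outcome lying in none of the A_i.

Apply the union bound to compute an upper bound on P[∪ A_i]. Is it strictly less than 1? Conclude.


Union bound: P[∪_{i=1}^{38} A_i] ≤ Σ_i P[A_i] ≤ 38·p = 38·(1/38) = 1.
Numerically: 1 ≈ 1.00000.
Is 1 < 1? NO.
Since the bound 1 is ≥ 1, the union bound is uninformative here; it does NOT by itself certify existence.

38·p = 1 ≈ 1.00000; existence NOT certified by the union bound.


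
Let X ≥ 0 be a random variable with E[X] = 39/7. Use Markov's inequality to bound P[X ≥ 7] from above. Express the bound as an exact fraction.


μ = E[X] = 39/7, a = 7.
Markov: P[X ≥ 7] ≤ μ/a = (39/7)/7 = 39/49.
Numerically: ≈ 0.79592.
(Since a = 7 > μ = 5.57143, the bound 39/49 is < 1 and informative.)

P[X ≥ 7] ≤ 39/49 ≈ 0.79592.


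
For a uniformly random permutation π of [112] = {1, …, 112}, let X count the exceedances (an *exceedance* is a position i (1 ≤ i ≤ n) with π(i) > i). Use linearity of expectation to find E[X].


Write X = Σ_{i=1}^{112} X_i, where X_i = 1_{π(i) > i}.
For each fixed i, π(i) is uniform over {1, …, 112} (marginal of a uniform permutation), so P[π(i) > i] = (n − i)/n. Summing: Σ_{i=1}^{112} (n − i)/n = (0 + 1 + … + 111)/112 = 112(112 − 1)/(2·112) = (112 − 1)/2.
Hence E[X] = Σ_{i=1}^{112} (112 − i)/112 = 111/2 ≈ 55.50000.

E[X] = 111/2 = 55.50000.


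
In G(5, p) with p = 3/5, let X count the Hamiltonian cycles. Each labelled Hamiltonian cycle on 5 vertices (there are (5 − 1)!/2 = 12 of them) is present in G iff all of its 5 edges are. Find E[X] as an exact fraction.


K_5 has (5 − 1)!/2 = 12 labelled Hamiltonian cycles.
For each such Hamiltonian cycle H, let X_H = 1 if all 5 edges of H are present in G. Then P[X_H = 1] = p^{5} = (3/5)^{5} = 243/3125.
By linearity of expectation: E[X] = Σ_H E[X_H] = 12 · p^{5} = 12 · 243/3125 = 2916/3125.
Numerically: E[X] ≈ 0.93312.

E[X] = 12 · (3/5)^{5} = 2916/3125 ≈ 0.93312.


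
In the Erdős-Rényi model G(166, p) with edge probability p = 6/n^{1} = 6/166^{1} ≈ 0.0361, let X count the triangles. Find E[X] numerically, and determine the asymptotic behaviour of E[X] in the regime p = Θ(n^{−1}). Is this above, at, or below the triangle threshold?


Number of potential triangles: C(166, 3) = 748660.
Each occurs with probability p³ ≈ (0.0361)³ ≈ 4.72204e-05.
By linearity: E[X] = C(166, 3)·p³ ≈ 748660 · 4.72204e-05 ≈ 35.352.
Here α = 1, so p = 6/n is exactly at the triangle threshold p ~ 1/n. Asymptotically E[X] → c³/6 = 6³/6 = 36 ≈ 36.000, a bounded constant. In this regime the triangle count is asymptotically Poisson(c³/6).

E[X] ≈ 35.352; in regime p = Θ(1/n^{1}) E[X] stays bounded (at the triangle threshold p ~ 1/n).


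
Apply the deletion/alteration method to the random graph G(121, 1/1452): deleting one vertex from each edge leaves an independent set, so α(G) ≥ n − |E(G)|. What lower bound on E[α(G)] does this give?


E[|E(G)|] = C(121, 2)·p = 7260 · (1/1452) = 5.
E[α(G)] ≥ n − E[|E(G)|] = 121 − 5 = 116.
Numerically: ≈ 116.00000.
(This is only a lower bound; the true E[α(G)] may be larger.)

E[α(G)] ≥ 116 ≈ 116.00000.


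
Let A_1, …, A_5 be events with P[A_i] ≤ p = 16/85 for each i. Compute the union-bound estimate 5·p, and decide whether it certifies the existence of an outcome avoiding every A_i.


Union bound: P[∪_{i=1}^{5} A_i] ≤ Σ_i P[A_i] ≤ 5·p = 5·(16/85) = 16/17.
Numerically: 16/17 ≈ 0.9412.
Is 16/17 < 1? YES.
Since P[∪ A_i] ≤ 16/17 < 1, the complement has P[∩ A_i^c] ≥ 1 − 16/17 = 1/17 > 0, so some outcome avoids every A_i.

5·p = 16/17 ≈ 0.9412; existence CERTIFIED by the union bound.


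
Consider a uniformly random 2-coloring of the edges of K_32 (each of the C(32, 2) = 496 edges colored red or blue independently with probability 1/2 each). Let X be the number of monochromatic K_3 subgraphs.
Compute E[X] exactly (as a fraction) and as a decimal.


Let X = Σ_S X_S over the C(32, 3) = 4960 subsets S of size 3, where X_S = 1 if the K_3 on S is monochromatic.
For a fixed S, the K_3 on S has C(3, 2) = 3 edges. P[all 3 edges red] = (1/2)^3, and likewise for blue, so P[monochromatic] = 2·(1/2)^3 = 2^{1 − 3} = 1/4.
By linearity of expectation: E[X] = C(32, 3) · 2^{1 − 3} = 4960 · 1/4 = 1240.
Numerically: E[X] ≈ 1240.0000.

E[X] = C(32,3)·2^(1−C(3,2)) = 1240 ≈ 1240.0000.


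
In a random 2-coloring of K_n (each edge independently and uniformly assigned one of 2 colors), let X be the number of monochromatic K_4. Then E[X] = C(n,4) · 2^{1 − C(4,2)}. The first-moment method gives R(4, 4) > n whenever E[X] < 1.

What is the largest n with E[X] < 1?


We need C(n, 4) · 2^{1 − 6} < 1, i.e. C(n, 4) < 2^{6 − 1} = 32.
Check values of n near the boundary:
  n = 5: C(5, 4) = 5; 5 < 32? YES
  n = 6: C(6, 4) = 15; 15 < 32? YES
  n = 7: C(7, 4) = 35; 35 < 32? NO
  n = 8: C(8, 4) = 70; 70 < 32? NO
The largest n with C(n, 4) < 32 is n = 6 (where E[X] = 15/32 ≈ 0.469). Hence R(4, 4) > 6, i.e. R(4, 4) ≥ 7.

Largest n = 6; hence R(4, 4) > 6.


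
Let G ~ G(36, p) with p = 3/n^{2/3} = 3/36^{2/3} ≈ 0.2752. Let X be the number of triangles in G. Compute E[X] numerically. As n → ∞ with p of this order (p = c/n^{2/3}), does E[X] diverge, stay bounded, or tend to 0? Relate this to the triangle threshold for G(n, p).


Number of potential triangles: C(36, 3) = 7140.
Each occurs with probability p³ ≈ (0.2752)³ ≈ 2.083333e-02.
By linearity: E[X] = C(36, 3)·p³ ≈ 7140 · 2.083333e-02 ≈ 148.7500.
Since α = 2/3 < 1, p = c/n^{2/3} ≫ 1/n is above the triangle threshold p ~ 1/n. Asymptotically E[X] ~ (c³/6)·n^{3(1−α)} = (3³/6)·n^{1} → ∞; triangles are abundant w.h.p.

E[X] ≈ 148.7500; in regime p = Θ(1/n^{2/3}) E[X] diverges (above the triangle threshold p ~ 1/n).


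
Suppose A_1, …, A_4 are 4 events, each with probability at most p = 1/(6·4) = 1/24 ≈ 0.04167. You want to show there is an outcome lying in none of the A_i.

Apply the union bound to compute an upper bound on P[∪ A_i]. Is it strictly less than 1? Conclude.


Union bound: P[∪_{i=1}^{4} A_i] ≤ Σ_i P[A_i] ≤ 4·p = 4·(1/24) = 1/6.
Numerically: 1/6 ≈ 0.16667.
Is 1/6 < 1? YES.
Since P[∪ A_i] ≤ 1/6 < 1, the complement has P[∩ A_i^c] ≥ 1 − 1/6 = 5/6 > 0, so some outcome avoids every A_i.

4·p = 1/6 ≈ 0.16667; existence CERTIFIED by the union bound.


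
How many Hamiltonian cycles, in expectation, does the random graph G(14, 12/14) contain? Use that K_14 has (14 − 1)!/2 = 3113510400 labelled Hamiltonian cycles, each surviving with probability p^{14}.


K_14 has (14 − 1)!/2 = 3113510400 labelled Hamiltonian cycles.
For each such Hamiltonian cycle H, let X_H = 1 if all 14 edges of H are present in G. Then P[X_H = 1] = p^{14} = (6/7)^{14} = 78364164096/678223072849.
By linearity of expectation: E[X] = Σ_H E[X_H] = 3113510400 · p^{14} = 3113510400 · 78364164096/678223072849 = 34855377128600371200/96889010407.
Numerically: E[X] ≈ 3.59745e+08.

E[X] = 3113510400 · (6/7)^{14} = 34855377128600371200/96889010407 ≈ 3.59745e+08.


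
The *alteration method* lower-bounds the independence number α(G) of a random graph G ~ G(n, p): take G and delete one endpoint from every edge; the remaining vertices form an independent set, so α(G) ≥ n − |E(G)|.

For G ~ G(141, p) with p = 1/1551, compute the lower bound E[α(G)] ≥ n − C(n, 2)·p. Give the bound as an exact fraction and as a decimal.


E[|E(G)|] = C(141, 2)·p = 9870 · (1/1551) = 70/11.
E[α(G)] ≥ n − E[|E(G)|] = 141 − 70/11 = 1481/11.
Numerically: ≈ 134.636.
(This is only a lower bound; the true E[α(G)] may be larger.)

E[α(G)] ≥ 1481/11 ≈ 134.636.


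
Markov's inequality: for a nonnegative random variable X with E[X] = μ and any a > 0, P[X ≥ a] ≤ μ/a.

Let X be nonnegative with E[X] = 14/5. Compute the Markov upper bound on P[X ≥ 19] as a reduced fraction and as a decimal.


μ = E[X] = 14/5, a = 19.
Markov: P[X ≥ 19] ≤ μ/a = (14/5)/19 = 14/95.
Numerically: ≈ 0.14737.
(Since a = 19 > μ = 2.80000, the bound 14/95 is < 1 and informative.)

P[X ≥ 19] ≤ 14/95 ≈ 0.14737.


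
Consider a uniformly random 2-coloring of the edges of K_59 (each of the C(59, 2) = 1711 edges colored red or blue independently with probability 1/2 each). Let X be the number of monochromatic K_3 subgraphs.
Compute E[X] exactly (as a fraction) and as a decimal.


Let X = Σ_S X_S over the C(59, 3) = 32509 subsets S of size 3, where X_S = 1 if the K_3 on S is monochromatic.
For a fixed S, the K_3 on S has C(3, 2) = 3 edges. P[all 3 edges red] = (1/2)^3, and likewise for blue, so P[monochromatic] = 2·(1/2)^3 = 2^{1 − 3} = 1/4.
By linearity: E[X] = C(59, 3) · 2^{1 − 3} = 32509 · 1/4 = 32509/4.
Numerically: E[X] ≈ 8127.250000.

E[X] = C(59,3)·2^(1−C(3,2)) = 32509/4 ≈ 8127.250000.


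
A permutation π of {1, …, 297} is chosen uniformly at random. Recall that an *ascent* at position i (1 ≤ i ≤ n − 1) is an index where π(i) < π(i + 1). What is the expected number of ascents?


Write X = Σ X_I over i = 1, …, 296, with X_I the indicator of one ascent.
There are 296 indicators.
For each fixed i, the pair (π(i), π(i+1)) is a uniformly random ordered pair of distinct values from {1, …, 297}; by symmetry P[π(i) < π(i+1)] = 1/2.
By linearity: E[X] = 296 · (1/2) = (297 − 1) · (1/2) = 148 ≈ 148.0000.

E[X] = 148 = 148.0000.


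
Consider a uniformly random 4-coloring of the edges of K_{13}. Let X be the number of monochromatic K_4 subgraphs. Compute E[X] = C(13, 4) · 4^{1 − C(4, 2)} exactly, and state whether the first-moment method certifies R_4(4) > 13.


E[X] = C(13, 4) · 4^{1 − 6} = 715 · 4^{−5} = 715/1024.
As a reduced fraction: E[X] = 715/1024 ≈ 0.6982.
Is E[X] < 1? YES.
Since E[X] < 1, there exists a 4-coloring of K_{13} with no monochromatic K_4; hence R_4(4) > 13.

E[X] = 715/1024 ≈ 0.6982; E[X] < 1, so R_4(4) > 13.


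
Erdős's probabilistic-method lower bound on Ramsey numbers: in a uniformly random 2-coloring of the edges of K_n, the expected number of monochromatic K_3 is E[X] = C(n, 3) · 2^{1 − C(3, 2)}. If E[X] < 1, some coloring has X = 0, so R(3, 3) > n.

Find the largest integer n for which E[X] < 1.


We need C(n, 3) · 2^{1 − 3} < 1, i.e. C(n, 3) < 2^{3 − 1} = 4.
Check values of n near the boundary:
  n = 3: C(3, 3) = 1; 1 < 4? YES
  n = 4: C(4, 3) = 4; 4 < 4? NO
The largest n with C(n, 3) < 4 is n = 3 (where E[X] = 1/4 ≈ 0.25000). Hence R(3, 3) > 3, i.e. R(3, 3) ≥ 4.

Largest n = 3; hence R(3, 3) > 3.


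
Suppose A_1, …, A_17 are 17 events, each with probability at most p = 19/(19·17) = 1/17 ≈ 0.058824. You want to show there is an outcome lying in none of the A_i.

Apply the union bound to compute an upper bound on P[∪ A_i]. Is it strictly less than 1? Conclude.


Union bound: P[∪_{i=1}^{17} A_i] ≤ Σ_i P[A_i] ≤ 17·p = 17·(1/17) = 1.
Numerically: 1 ≈ 1.000000.
Is 1 < 1? NO.
Since the bound 1 is ≥ 1, the union bound is uninformative here; it does NOT by itself certify existence.

17·p = 1 ≈ 1.000000; existence NOT certified by the union bound.


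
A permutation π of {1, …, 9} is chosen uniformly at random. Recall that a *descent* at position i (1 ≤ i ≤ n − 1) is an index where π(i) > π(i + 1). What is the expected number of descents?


Write X = Σ X_I over i = 1, …, 8, with X_I the indicator of one descent.
There are 8 indicators.
For each fixed i, the pair (π(i), π(i+1)) is a uniformly random ordered pair of distinct values from {1, …, 9}; by symmetry P[π(i) > π(i+1)] = 1/2.
By linearity: E[X] = 8 · (1/2) = (9 − 1) · (1/2) = 4 ≈ 4.000000.

E[X] = 4 = 4.000000.


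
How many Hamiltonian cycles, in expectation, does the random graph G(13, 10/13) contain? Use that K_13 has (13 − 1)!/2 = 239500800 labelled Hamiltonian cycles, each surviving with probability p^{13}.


K_13 has (13 − 1)!/2 = 239500800 labelled Hamiltonian cycles.
For each such Hamiltonian cycle H, let X_H = 1 if all 13 edges of H are present in G. Then P[X_H = 1] = p^{13} = (10/13)^{13} = 10000000000000/302875106592253.
Summing the indicators: E[X] = Σ_H E[X_H] = 239500800 · p^{13} = 239500800 · 10000000000000/302875106592253 = 2395008000000000000000/302875106592253.
Numerically: E[X] ≈ 7.91e+06.

E[X] = 239500800 · (10/13)^{13} = 2395008000000000000000/302875106592253 ≈ 7.91e+06.


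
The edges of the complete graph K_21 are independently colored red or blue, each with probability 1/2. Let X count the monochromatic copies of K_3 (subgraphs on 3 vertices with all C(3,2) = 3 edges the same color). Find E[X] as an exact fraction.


Let X = Σ_S X_S over the C(21, 3) = 1330 subsets S of size 3, where X_S = 1 if the K_3 on S is monochromatic.
For a fixed S, the K_3 on S has C(3, 2) = 3 edges. P[all 3 edges red] = (1/2)^3, and likewise for blue, so P[monochromatic] = 2·(1/2)^3 = 2^{1 − 3} = 1/4.
By linearity: E[X] = C(21, 3) · 2^{1 − 3} = 1330 · 1/4 = 665/2.
Numerically: E[X] ≈ 332.5000.

E[X] = C(21,3)·2^(1−C(3,2)) = 665/2 ≈ 332.5000.
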